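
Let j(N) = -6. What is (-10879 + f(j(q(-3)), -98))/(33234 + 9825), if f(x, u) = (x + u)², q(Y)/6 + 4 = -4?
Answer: -21/14353 ≈ -0.0014631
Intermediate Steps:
q(Y) = -48 (q(Y) = -24 + 6*(-4) = -24 - 24 = -48)
f(x, u) = (u + x)²
(-10879 + f(j(q(-3)), -98))/(33234 + 9825) = (-10879 + (-98 - 6)²)/(33234 + 9825) = (-10879 + (-104)²)/43059 = (-10879 + 10816)*(1/43059) = -63*1/43059 = -21/14353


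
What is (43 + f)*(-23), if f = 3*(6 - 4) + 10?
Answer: -1357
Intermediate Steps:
f = 16 (f = 3*2 + 10 = 6 + 10 = 16)
(43 + f)*(-23) = (43 + 16)*(-23) = 59*(-23) = -1357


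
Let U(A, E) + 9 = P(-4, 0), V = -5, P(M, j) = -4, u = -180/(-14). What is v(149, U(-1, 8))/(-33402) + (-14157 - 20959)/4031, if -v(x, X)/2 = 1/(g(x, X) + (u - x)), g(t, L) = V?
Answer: -579434676425/66513870228 ≈ -8.7115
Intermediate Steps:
u = 90/7 (u = -180*(-1/14) = 90/7 ≈ 12.857)
U(A, E) = -13 (U(A, E) = -9 - 4 = -13)
g(t, L) = -5
v(x, X) = -2/(55/7 - x) (v(x, X) = -2/(-5 + (90/7 - x)) = -2/(55/7 - x))
v(149, U(-1, 8))/(-33402) + (-14157 - 20959)/4031 = (14/(-55 + 7*149))/(-33402) + (-14157 - 20959)/4031 = (14/(-55 + 1043))*(-1/33402) - 35116*1/4031 = (14/988)*(-1/33402) - 35116/4031 = (14*(1/988))*(-1/33402) - 35116/4031 = (7/494)*(-1/33402) - 35116/4031 = -7/16500588 - 35116/4031 = -579434676425/66513870228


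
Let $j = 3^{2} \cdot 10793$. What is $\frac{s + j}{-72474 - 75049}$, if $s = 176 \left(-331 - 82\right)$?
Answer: $- \frac{24449}{147523} \approx -0.16573$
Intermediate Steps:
$s = -72688$ ($s = 176 \left(-413\right) = -72688$)
$j = 97137$ ($j = 9 \cdot 10793 = 97137$)
$\frac{s + j}{-72474 - 75049} = \frac{-72688 + 97137}{-72474 - 75049} = \frac{24449}{-147523} = 24449 \left(- \frac{1}{147523}\right) = - \frac{24449}{147523}$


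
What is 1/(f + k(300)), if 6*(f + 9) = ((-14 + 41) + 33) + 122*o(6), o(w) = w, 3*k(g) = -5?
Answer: 3/364 ≈ 0.0082418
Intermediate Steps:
k(g) = -5/3 (k(g) = (1/3)*(-5) = -5/3)
f = 123 (f = -9 + (((-14 + 41) + 33) + 122*6)/6 = -9 + ((27 + 33) + 732)/6 = -9 + (60 + 732)/6 = -9 + (1/6)*792 = -9 + 132 = 123)
1/(f + k(300)) = 1/(123 - 5/3) = 1/(364/3) = 3/364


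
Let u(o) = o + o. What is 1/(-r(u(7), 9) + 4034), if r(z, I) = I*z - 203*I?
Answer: 1/5735 ≈ 0.00017437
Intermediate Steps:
u(o) = 2*o
r(z, I) = -203*I + I*z
1/(-r(u(7), 9) + 4034) = 1/(-9*(-203 + 2*7) + 4034) = 1/(-9*(-203 + 14) + 4034) = 1/(-9*(-189) + 4034) = 1/(-1*(-1701) + 4034) = 1/(1701 + 4034) = 1/5735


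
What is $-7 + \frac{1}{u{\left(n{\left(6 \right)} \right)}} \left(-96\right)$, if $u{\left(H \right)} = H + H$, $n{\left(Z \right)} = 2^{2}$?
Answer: $-19$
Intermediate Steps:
$n{\left(Z \right)} = 4$
$u{\left(H \right)} = 2 H$
$-7 + \frac{1}{u{\left(n{\left(6 \right)} \right)}} \left(-96\right) = -7 + \frac{1}{2 \cdot 4} \left(-96\right) = -7 + \frac{1}{8} \left(-96\right) = -7 - 12 = -19$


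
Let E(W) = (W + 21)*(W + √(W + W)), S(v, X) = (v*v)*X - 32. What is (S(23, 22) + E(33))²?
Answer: 179431000 + 1445904*√66 ≈ 1.9118e+8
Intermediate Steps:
S(v, X) = -32 + X*v² (S(v, X) = v²*X - 32 = X*v² - 32 = -32 + X*v²)
E(W) = (21 + W)*(W + √2*√W) (E(W) = (21 + W)*(W + √(2*W)) = (21 + W)*(W + √2*√W))
(S(23, 22) + E(33))² = ((-32 + 22*23²) + (33² + 21*33 + √2*33^(3/2) + 21*√2*√33))² = ((-32 + 22*529) + (1089 + 693 + √2*(33*√33) + 21*√66))² = ((-32 + 11638) + (1089 + 693 + 33*√66 + 21*√66))² = (11606 + (1782 + 54*√66))² = (13388 + 54*√66)²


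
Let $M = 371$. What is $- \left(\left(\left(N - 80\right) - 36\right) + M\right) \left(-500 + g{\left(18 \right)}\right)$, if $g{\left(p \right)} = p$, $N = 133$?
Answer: $187016$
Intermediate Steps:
$- \left(\left(\left(N - 80\right) - 36\right) + M\right) \left(-500 + g{\left(18 \right)}\right) = - \left(\left(\left(133 - 80\right) - 36\right) + 371\right) \left(-500 + 18\right) = - \left(\left(53 - 36\right) + 371\right) \left(-482\right) = - \left(17 + 371\right) \left(-482\right) = - 388 \left(-482\right) = \left(-1\right) \left(-187016\right) = 187016$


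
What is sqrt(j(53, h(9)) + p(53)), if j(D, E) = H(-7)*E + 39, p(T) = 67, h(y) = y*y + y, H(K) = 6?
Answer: sqrt(646) ≈ 25.417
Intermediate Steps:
h(y) = y + y**2 (h(y) = y**2 + y = y + y**2)
j(D, E) = 39 + 6*E (j(D, E) = 6*E + 39 = 39 + 6*E)
sqrt(j(53, h(9)) + p(53)) = sqrt((39 + 6*(9*(1 + 9))) + 67) = sqrt((39 + 6*(9*10)) + 67) = sqrt((39 + 6*90) + 67) = sqrt((39 + 540) + 67) = sqrt(579 + 67) = sqrt(646)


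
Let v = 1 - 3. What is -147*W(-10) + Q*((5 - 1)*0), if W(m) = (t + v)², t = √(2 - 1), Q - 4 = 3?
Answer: -147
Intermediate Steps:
Q = 7 (Q = 4 + 3 = 7)
v = -2
t = 1 (t = √1 = 1)
W(m) = 1 (W(m) = (1 - 2)² = (-1)² = 1)
-147*W(-10) + Q*((5 - 1)*0) = -147*1 + 7*((5 - 1)*0) = -147 + 7*(4*0) = -147 + 7*0 = -147 + 0 = -147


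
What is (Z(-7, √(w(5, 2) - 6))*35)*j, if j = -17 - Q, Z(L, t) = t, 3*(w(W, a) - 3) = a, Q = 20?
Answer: -1295*I*√21/3 ≈ -1978.1*I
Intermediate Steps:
w(W, a) = 3 + a/3
j = -37 (j = -17 - 1*20 = -17 - 20 = -37)
(Z(-7, √(w(5, 2) - 6))*35)*j = (√((3 + (⅓)*2) - 6)*35)*(-37) = (√((3 + ⅔) - 6)*35)*(-37) = (√(11/3 - 6)*35)*(-37) = (√(-7/3)*35)*(-37) = ((I*√21/3)*35)*(-37) = (35*I*√21/3)*(-37) = -1295*I*√21/3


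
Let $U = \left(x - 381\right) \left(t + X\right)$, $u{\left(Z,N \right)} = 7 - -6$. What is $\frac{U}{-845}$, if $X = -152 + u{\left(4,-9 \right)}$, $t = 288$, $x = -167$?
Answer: $\frac{81652}{845} \approx 96.63$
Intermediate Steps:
$u{\left(Z,N \right)} = 13$ ($u{\left(Z,N \right)} = 7 + 6 = 13$)
$X = -139$ ($X = -152 + 13 = -139$)
$U = -81652$ ($U = \left(-167 - 381\right) \left(288 - 139\right) = \left(-548\right) 149 = -81652$)
$\frac{U}{-845} = - \frac{81652}{-845} = \left(-81652\right) \left(- \frac{1}{845}\right) = \frac{81652}{845}$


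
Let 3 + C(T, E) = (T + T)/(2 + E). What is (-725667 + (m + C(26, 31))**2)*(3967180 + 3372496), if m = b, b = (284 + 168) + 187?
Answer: -2551049447816788/1089 ≈ -2.3426e+12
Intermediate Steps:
b = 639 (b = 452 + 187 = 639)
C(T, E) = -3 + 2*T/(2 + E) (C(T, E) = -3 + (T + T)/(2 + E) = -3 + (2*T)/(2 + E) = -3 + 2*T/(2 + E))
m = 639
(-725667 + (m + C(26, 31))**2)*(3967180 + 3372496) = (-725667 + (639 + (-6 - 3*31 + 2*26)/(2 + 31))**2)*(3967180 + 3372496) = (-725667 + (639 + (-6 - 93 + 52)/33)**2)*7339676 = (-725667 + (639 + (1/33)*(-47))**2)*7339676 = (-725667 + (639 - 47/33)**2)*7339676 = (-725667 + (21040/33)**2)*7339676 = (-725667 + 442681600/1089)*7339676 = -347569763/1089*7339676 = -2551049447816788/1089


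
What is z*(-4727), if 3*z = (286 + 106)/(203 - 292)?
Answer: 1852984/267 ≈ 6940.0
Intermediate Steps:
z = -392/267 (z = ((286 + 106)/(203 - 292))/3 = (392/(-89))/3 = (392*(-1/89))/3 = (⅓)*(-392/89) = -392/267 ≈ -1.4682)
z*(-4727) = -392/267*(-4727) = 1852984/267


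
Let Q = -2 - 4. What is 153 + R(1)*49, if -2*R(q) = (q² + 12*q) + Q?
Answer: -37/2 ≈ -18.500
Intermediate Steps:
Q = -6
R(q) = 3 - 6*q - q²/2 (R(q) = -((q² + 12*q) - 6)/2 = -(-6 + q² + 12*q)/2 = 3 - 6*q - q²/2)
153 + R(1)*49 = 153 + (3 - 6*1 - ½*1²)*49 = 153 + (3 - 6 - ½*1)*49 = 153 + (3 - 6 - ½)*49 = 153 - 7/2*49 = 153 - 343/2 = -37/2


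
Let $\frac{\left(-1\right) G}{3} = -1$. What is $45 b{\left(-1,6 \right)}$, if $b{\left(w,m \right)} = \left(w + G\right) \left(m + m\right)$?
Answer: $1080$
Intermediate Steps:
$G = 3$ ($G = \left(-3\right) \left(-1\right) = 3$)
$b{\left(w,m \right)} = 2 m \left(3 + w\right)$ ($b{\left(w,m \right)} = \left(w + 3\right) \left(m + m\right) = \left(3 + w\right) 2 m = 2 m \left(3 + w\right)$)
$45 b{\left(-1,6 \right)} = 45 \cdot 2 \cdot 6 \left(3 - 1\right) = 45 \cdot 2 \cdot 6 \cdot 2 = 45 \cdot 24 = 1080$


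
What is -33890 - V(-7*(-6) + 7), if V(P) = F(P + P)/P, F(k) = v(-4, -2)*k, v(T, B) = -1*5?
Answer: -33880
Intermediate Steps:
v(T, B) = -5
F(k) = -5*k
V(P) = -10 (V(P) = (-5*(P + P))/P = (-10*P)/P = -10)
-33890 - V(-7*(-6) + 7) = -33890 - 1*(-10) = -33890 + 10 = -33880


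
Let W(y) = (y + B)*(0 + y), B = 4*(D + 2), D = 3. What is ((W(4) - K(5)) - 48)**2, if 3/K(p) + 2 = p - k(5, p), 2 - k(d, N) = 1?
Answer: 8649/4 ≈ 2162.3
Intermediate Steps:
k(d, N) = 1 (k(d, N) = 2 - 1*1 = 2 - 1 = 1)
K(p) = 3/(-3 + p) (K(p) = 3/(-2 + (p - 1*1)) = 3/(-2 + (p - 1)) = 3/(-2 + (-1 + p)) = 3/(-3 + p))
B = 20 (B = 4*(3 + 2) = 4*5 = 20)
W(y) = y*(20 + y) (W(y) = (y + 20)*(0 + y) = (20 + y)*y = y*(20 + y))
((W(4) - K(5)) - 48)**2 = ((4*(20 + 4) - 3/(-3 + 5)) - 48)**2 = ((4*24 - 3/2) - 48)**2 = ((96 - 3/2) - 48)**2 = (189/2 - 48)**2 = (93/2)**2 = 8649/4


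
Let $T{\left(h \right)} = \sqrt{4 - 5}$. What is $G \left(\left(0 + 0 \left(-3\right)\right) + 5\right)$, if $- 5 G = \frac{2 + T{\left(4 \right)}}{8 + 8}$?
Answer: $- \frac{1}{8} - \frac{i}{16} \approx -0.125 - 0.0625 i$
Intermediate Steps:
$T{\left(h \right)} = i$ ($T{\left(h \right)} = \sqrt{-1} = i$)
$G = - \frac{1}{40} - \frac{i}{80}$ ($G = - \frac{\left(2 + i\right) \frac{1}{8 + 8}}{5} = - \frac{\left(2 + i\right) \frac{1}{16}}{5} = - \frac{\frac{1}{8} + \frac{i}{16}}{5} = - \frac{1}{40} - \frac{i}{80} \approx -0.025 - 0.0125 i$)
$G \left(\left(0 + 0 \left(-3\right)\right) + 5\right) = \left(- \frac{1}{40} - \frac{i}{80}\right) \left(\left(0 + 0 \left(-3\right)\right) + 5\right) = \left(- \frac{1}{40} - \frac{i}{80}\right) \left(\left(0 + 0\right) + 5\right) = \left(- \frac{1}{40} - \frac{i}{80}\right) \left(0 + 5\right) = \left(- \frac{1}{40} - \frac{i}{80}\right) 5 = - \frac{1}{8} - \frac{i}{16}$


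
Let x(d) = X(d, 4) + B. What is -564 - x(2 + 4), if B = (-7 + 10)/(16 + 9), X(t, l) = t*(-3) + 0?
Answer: -13653/25 ≈ -546.12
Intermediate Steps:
X(t, l) = -3*t (X(t, l) = -3*t + 0 = -3*t)
B = 3/25 ≈ 0.12000
x(d) = 3/25 - 3*d (x(d) = -3*d + 3/25 = 3/25 - 3*d)
-564 - x(2 + 4) = -564 - (3/25 - 3*(2 + 4)) = -564 - (3/25 - 3*6) = -564 - (3/25 - 18) = -564 - 1*(-447/25) = -564 + 447/25 = -13653/25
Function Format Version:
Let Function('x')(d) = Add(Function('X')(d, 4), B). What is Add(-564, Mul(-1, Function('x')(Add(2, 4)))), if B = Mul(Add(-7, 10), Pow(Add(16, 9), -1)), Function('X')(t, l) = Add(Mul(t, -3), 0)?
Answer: Rational(-13653, 25) ≈ -546.12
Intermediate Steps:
Function('X')(t, l) = Mul(-3, t) (Function('X')(t, l) = Add(Mul(-3, t), 0) = Mul(-3, t))
B = Rational(3, 25) (B = Mul(3, Pow(25, -1)) = Mul(3, Rational(1, 25)) = Rational(3, 25) ≈ 0.12000)
Function('x')(d) = Add(Rational(3, 25), Mul(-3, d)) (Function('x')(d) = Add(Mul(-3, d), Rational(3, 25)) = Add(Rational(3, 25), Mul(-3, d)))
Add(-564, Mul(-1, Function('x')(Add(2, 4)))) = Add(-564, Mul(-1, Add(Rational(3, 25), Mul(-3, Add(2, 4))))) = Add(-564, Mul(-1, Add(Rational(3, 25), Mul(-3, 6)))) = Add(-564, Mul(-1, Add(Rational(3, 25), -18))) = Add(-564, Mul(-1, Rational(-447, 25))) = Add(-564, Rational(447, 25)) = Rational(-13653, 25)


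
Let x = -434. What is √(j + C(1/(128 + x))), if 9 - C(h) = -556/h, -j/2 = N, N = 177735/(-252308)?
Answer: I*√2707520153366742/126154 ≈ 412.46*I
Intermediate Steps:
N = -177735/252308 (N = 177735*(-1/252308) = -177735/252308 ≈ -0.70444)
j = 177735/126154 (j = -2*(-177735/252308) = 177735/126154 ≈ 1.4089)
C(h) = 9 + 556/h (C(h) = 9 - (-556)/h = 9 + 556/h)
√(j + C(1/(128 + x))) = √(177735/126154 + (9 + 556/(1/(128 - 434)))) = √(177735/126154 + (9 + 556/(1/(-306)))) = √(177735/126154 + (9 + 556/(-1/306))) = √(177735/126154 + (9 + 556*(-306))) = √(177735/126154 + (9 - 170136)) = √(177735/126154 - 170127) = √(-21462023823/126154) = I*√2707520153366742/126154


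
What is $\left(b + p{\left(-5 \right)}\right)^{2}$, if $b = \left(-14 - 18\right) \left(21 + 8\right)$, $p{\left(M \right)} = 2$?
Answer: $857476$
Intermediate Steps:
$b = -928$ ($b = \left(-32\right) 29 = -928$)
$\left(b + p{\left(-5 \right)}\right)^{2} = \left(-928 + 2\right)^{2} = \left(-926\right)^{2} = 857476$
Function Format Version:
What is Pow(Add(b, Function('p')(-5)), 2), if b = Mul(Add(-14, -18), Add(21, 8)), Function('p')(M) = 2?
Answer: 857476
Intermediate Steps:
b = -928 (b = Mul(-32, 29) = -928)
Pow(Add(b, Function('p')(-5)), 2) = Pow(Add(-928, 2), 2) = Pow(-926, 2) = 857476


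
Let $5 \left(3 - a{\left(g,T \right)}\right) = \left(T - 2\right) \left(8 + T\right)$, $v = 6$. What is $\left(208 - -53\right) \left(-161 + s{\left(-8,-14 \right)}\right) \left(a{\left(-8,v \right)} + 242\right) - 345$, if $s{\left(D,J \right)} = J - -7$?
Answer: $- \frac{51260037}{5} \approx -1.0252 \cdot 10^{7}$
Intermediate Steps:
$s{\left(D,J \right)} = 7 + J$ ($s{\left(D,J \right)} = J + 7 = 7 + J$)
$a{\left(g,T \right)} = 3 - \frac{\left(-2 + T\right) \left(8 + T\right)}{5}$ ($a{\left(g,T \right)} = 3 - \frac{\left(T - 2\right) \left(8 + T\right)}{5} = 3 - \frac{\left(-2 + T\right) \left(8 + T\right)}{5}$)
$\left(208 - -53\right) \left(-161 + s{\left(-8,-14 \right)}\right) \left(a{\left(-8,v \right)} + 242\right) - 345 = \left(208 - -53\right) \left(-161 + \left(7 - 14\right)\right) \left(\left(\frac{31}{5} - \frac{36}{5} - \frac{6^{2}}{5}\right) + 242\right) - 345 = \left(208 + 53\right) \left(-161 - 7\right) \left(\left(\frac{31}{5} - \frac{36}{5} - \frac{36}{5}\right) + 242\right) - 345 = 261 \left(- 168 \left(\left(\frac{31}{5} - \frac{36}{5} - \frac{36}{5}\right) + 242\right)\right) - 345 = 261 \left(- 168 \left(- \frac{41}{5} + 242\right)\right) - 345 = 261 \left(\left(-168\right) \frac{1169}{5}\right) - 345 = 261 \left(- \frac{196392}{5}\right) - 345 = - \frac{51258312}{5} - 345 = - \frac{51260037}{5}$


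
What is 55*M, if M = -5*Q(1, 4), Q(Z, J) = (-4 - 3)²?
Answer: -13475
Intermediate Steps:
Q(Z, J) = 49 (Q(Z, J) = (-7)² = 49)
M = -245 (M = -5*49 = -245)
55*M = 55*(-245) = -13475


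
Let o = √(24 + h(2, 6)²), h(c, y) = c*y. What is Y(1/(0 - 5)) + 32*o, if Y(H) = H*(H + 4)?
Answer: -19/25 + 64*√42 ≈ 414.01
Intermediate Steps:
Y(H) = H*(4 + H)
o = 2*√42 (o = √(24 + (2*6)²) = √(24 + 12²) = √(24 + 144) = √168 = 2*√42 ≈ 12.961)
Y(1/(0 - 5)) + 32*o = (4 + 1/(0 - 5))/(0 - 5) + 32*(2*√42) = (4 + 1/(-5))/(-5) + 64*√42 = -(4 - ⅕)/5 + 64*√42 = -⅕*19/5 + 64*√42 = -19/25 + 64*√42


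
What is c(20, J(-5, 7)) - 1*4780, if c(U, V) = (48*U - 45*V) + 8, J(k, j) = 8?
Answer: -4172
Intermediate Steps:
c(U, V) = 8 - 45*V + 48*U (c(U, V) = (-45*V + 48*U) + 8 = 8 - 45*V + 48*U)
c(20, J(-5, 7)) - 1*4780 = (8 - 45*8 + 48*20) - 1*4780 = (8 - 360 + 960) - 4780 = 608 - 4780 = -4172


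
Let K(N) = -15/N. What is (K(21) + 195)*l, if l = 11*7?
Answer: 14960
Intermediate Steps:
l = 77
(K(21) + 195)*l = (-15/21 + 195)*77 = (-15*1/21 + 195)*77 = (-5/7 + 195)*77 = (1360/7)*77 = 14960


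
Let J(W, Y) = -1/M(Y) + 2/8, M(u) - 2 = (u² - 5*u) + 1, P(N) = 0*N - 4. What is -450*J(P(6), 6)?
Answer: -125/2 ≈ -62.500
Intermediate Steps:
P(N) = -4 (P(N) = 0 - 4 = -4)
M(u) = 3 + u² - 5*u (M(u) = 2 + ((u² - 5*u) + 1) = 2 + (1 + u² - 5*u) = 3 + u² - 5*u)
J(W, Y) = ¼ - 1/(3 + Y² - 5*Y) (J(W, Y) = -1/(3 + Y² - 5*Y) + 2/8 = -1/(3 + Y² - 5*Y) + 2*(⅛) = -1/(3 + Y² - 5*Y) + ¼ = ¼ - 1/(3 + Y² - 5*Y))
-450*J(P(6), 6) = -225*(-1 + 6² - 5*6)/(2*(3 + 6² - 5*6)) = -225*(-1 + 36 - 30)/(2*(3 + 36 - 30)) = -225*5/(2*9) = -450*5/36 = -125/2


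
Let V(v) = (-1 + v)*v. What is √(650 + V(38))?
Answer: 2*√514 ≈ 45.343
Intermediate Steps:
V(v) = v*(-1 + v)
√(650 + V(38)) = √(650 + 38*(-1 + 38)) = √(650 + 38*37) = √(650 + 1406) = √2056 = 2*√514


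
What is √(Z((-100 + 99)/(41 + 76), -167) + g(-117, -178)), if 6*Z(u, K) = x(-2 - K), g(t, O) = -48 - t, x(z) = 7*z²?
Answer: √127326/2 ≈ 178.41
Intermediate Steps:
Z(u, K) = 7*(-2 - K)²/6 (Z(u, K) = (7*(-2 - K)²)/6 = 7*(-2 - K)²/6)
√(Z((-100 + 99)/(41 + 76), -167) + g(-117, -178)) = √(7*(2 - 167)²/6 + (-48 - 1*(-117))) = √((7/6)*(-165)² + (-48 + 117)) = √((7/6)*27225 + 69) = √(63525/2 + 69) = √(63663/2) = √127326/2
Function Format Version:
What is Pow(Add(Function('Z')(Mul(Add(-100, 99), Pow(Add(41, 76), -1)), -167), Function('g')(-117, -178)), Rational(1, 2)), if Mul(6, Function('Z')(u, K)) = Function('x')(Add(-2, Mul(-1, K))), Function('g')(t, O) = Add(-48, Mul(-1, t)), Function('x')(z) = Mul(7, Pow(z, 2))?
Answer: Mul(Rational(1, 2), Pow(127326, Rational(1, 2))) ≈ 178.41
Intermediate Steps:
Function('Z')(u, K) = Mul(Rational(7, 6), Pow(Add(-2, Mul(-1, K)), 2)) (Function('Z')(u, K) = Mul(Rational(1, 6), Mul(7, Pow(Add(-2, Mul(-1, K)), 2))) = Mul(Rational(7, 6), Pow(Add(-2, Mul(-1, K)), 2)))
Pow(Add(Function('Z')(Mul(Add(-100, 99), Pow(Add(41, 76), -1)), -167), Function('g')(-117, -178)), Rational(1, 2)) = Pow(Add(Mul(Rational(7, 6), Pow(Add(2, -167), 2)), Add(-48, Mul(-1, -117))), Rational(1, 2)) = Pow(Add(Mul(Rational(7, 6), Pow(-165, 2)), Add(-48, 117)), Rational(1, 2)) = Pow(Add(Mul(Rational(7, 6), 27225), 69), Rational(1, 2)) = Pow(Add(Rational(63525, 2), 69), Rational(1, 2)) = Pow(Rational(63663, 2), Rational(1, 2)) = Mul(Rational(1, 2), Pow(127326, Rational(1, 2)))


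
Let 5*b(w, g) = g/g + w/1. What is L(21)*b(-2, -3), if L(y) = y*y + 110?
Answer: -551/5 ≈ -110.20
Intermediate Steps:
L(y) = 110 + y² (L(y) = y² + 110 = 110 + y²)
b(w, g) = ⅕ + w/5 (b(w, g) = (g/g + w/1)/5 = (1 + w*1)/5 = (1 + w)/5 = ⅕ + w/5)
L(21)*b(-2, -3) = (110 + 21²)*(⅕ + (⅕)*(-2)) = (110 + 441)*(⅕ - ⅖) = 551*(-⅕) = -551/5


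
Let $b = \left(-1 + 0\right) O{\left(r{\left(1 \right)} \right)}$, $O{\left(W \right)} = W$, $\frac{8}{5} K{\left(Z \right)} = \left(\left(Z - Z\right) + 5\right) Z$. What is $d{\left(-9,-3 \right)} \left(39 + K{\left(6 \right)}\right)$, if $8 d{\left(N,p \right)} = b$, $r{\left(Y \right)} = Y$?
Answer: $- \frac{231}{32} \approx -7.2188$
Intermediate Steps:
$K{\left(Z \right)} = \frac{25 Z}{8}$ ($K{\left(Z \right)} = \frac{5 \left(\left(Z - Z\right) + 5\right) Z}{8} = \frac{5 \left(0 + 5\right) Z}{8} = \frac{5 \cdot 5 Z}{8} = \frac{25 Z}{8}$)
$b = -1$ ($b = \left(-1 + 0\right) 1 = \left(-1\right) 1 = -1$)
$d{\left(N,p \right)} = - \frac{1}{8}$ ($d{\left(N,p \right)} = \frac{1}{8} \left(-1\right) = - \frac{1}{8}$)
$d{\left(-9,-3 \right)} \left(39 + K{\left(6 \right)}\right) = - \frac{39 + \frac{25}{8} \cdot 6}{8} = - \frac{39 + \frac{75}{4}}{8} = \left(- \frac{1}{8}\right) \frac{231}{4} = - \frac{231}{32}$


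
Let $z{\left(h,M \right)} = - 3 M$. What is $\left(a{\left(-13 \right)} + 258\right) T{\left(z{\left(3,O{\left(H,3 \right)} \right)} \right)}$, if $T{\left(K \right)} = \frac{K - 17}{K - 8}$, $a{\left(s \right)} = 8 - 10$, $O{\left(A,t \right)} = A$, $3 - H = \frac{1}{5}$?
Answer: $\frac{16256}{41} \approx 396.49$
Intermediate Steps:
$H = \frac{14}{5}$ ($H = 3 - \frac{1}{5} = \frac{14}{5} \approx 2.8$)
$a{\left(s \right)} = -2$ ($a{\left(s \right)} = 8 - 10 = -2$)
$T{\left(K \right)} = \frac{-17 + K}{-8 + K}$
$\left(a{\left(-13 \right)} + 258\right) T{\left(z{\left(3,O{\left(H,3 \right)} \right)} \right)} = \left(-2 + 258\right) \frac{-17 - \frac{42}{5}}{-8 - \frac{42}{5}} = 256 \frac{-17 - \frac{42}{5}}{-8 - \frac{42}{5}} = 256 \frac{1}{- \frac{82}{5}} \left(- \frac{127}{5}\right) = 256 \left(\left(- \frac{5}{82}\right) \left(- \frac{127}{5}\right)\right) = 256 \cdot \frac{127}{82} = \frac{16256}{41}$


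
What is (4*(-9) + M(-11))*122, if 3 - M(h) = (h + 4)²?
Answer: -10004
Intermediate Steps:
M(h) = 3 - (4 + h)² (M(h) = 3 - (h + 4)² = 3 - (4 + h)²)
(4*(-9) + M(-11))*122 = (4*(-9) + (3 - (4 - 11)²))*122 = (-36 + (3 - 1*(-7)²))*122 = (-36 + (3 - 1*49))*122 = (-36 + (3 - 49))*122 = (-36 - 46)*122 = -82*122 = -10004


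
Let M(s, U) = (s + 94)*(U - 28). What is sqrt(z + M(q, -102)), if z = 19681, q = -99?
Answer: 9*sqrt(251) ≈ 142.59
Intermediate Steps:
M(s, U) = (-28 + U)*(94 + s) (M(s, U) = (94 + s)*(-28 + U) = (-28 + U)*(94 + s))
sqrt(z + M(q, -102)) = sqrt(19681 + (-2632 - 28*(-99) + 94*(-102) - 102*(-99))) = sqrt(19681 + (-2632 + 2772 - 9588 + 10098)) = sqrt(19681 + 650) = sqrt(20331) = 9*sqrt(251)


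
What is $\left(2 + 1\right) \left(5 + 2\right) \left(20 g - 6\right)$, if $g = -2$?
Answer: $-966$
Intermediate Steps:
$\left(2 + 1\right) \left(5 + 2\right) \left(20 g - 6\right) = \left(2 + 1\right) \left(5 + 2\right) \left(20 \left(-2\right) - 6\right) = 3 \cdot 7 \left(-40 - 6\right) = 21 \left(-46\right) = -966$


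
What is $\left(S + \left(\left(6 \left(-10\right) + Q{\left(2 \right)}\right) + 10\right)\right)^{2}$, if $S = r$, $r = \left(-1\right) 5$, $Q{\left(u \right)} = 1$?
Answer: $2916$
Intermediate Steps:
$r = -5$
$S = -5$
$\left(S + \left(\left(6 \left(-10\right) + Q{\left(2 \right)}\right) + 10\right)\right)^{2} = \left(-5 + \left(\left(6 \left(-10\right) + 1\right) + 10\right)\right)^{2} = \left(-5 + \left(\left(-60 + 1\right) + 10\right)\right)^{2} = \left(-5 + \left(-59 + 10\right)\right)^{2} = \left(-5 - 49\right)^{2} = \left(-54\right)^{2} = 2916$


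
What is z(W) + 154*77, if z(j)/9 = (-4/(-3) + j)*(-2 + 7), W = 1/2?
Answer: 23881/2 ≈ 11941.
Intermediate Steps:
W = 1/2 ≈ 0.50000
z(j) = 60 + 45*j (z(j) = 9*((-4/(-3) + j)*(-2 + 7)) = 9*((-4*(-1/3) + j)*5) = 9*((4/3 + j)*5) = 9*(20/3 + 5*j) = 60 + 45*j)
z(W) + 154*77 = (60 + 45*(1/2)) + 154*77 = (60 + 45/2) + 11858 = 165/2 + 11858 = 23881/2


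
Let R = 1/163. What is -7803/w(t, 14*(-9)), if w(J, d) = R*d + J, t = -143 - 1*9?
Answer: 1271889/24902 ≈ 51.076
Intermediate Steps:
t = -152 (t = -143 - 9 = -152)
R = 1/163 ≈ 0.0061350
w(J, d) = J + d/163 (w(J, d) = d/163 + J = J + d/163)
-7803/w(t, 14*(-9)) = -7803/(-152 + (14*(-9))/163) = -7803/(-152 + (1/163)*(-126)) = -7803/(-152 - 126/163) = -7803/(-24902/163) = -7803*(-163/24902) = 1271889/24902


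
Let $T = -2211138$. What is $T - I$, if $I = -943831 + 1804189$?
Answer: $-3071496$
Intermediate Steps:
$I = 860358$
$T - I = -2211138 - 860358 = -3071496$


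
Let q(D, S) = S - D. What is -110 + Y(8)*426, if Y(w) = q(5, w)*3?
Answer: 3724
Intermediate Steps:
Y(w) = -15 + 3*w (Y(w) = (w - 1*5)*3 = (w - 5)*3 = (-5 + w)*3 = -15 + 3*w)
-110 + Y(8)*426 = -110 + (-15 + 3*8)*426 = -110 + (-15 + 24)*426 = -110 + 9*426 = -110 + 3834 = 3724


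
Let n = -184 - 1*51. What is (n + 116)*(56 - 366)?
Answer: 36890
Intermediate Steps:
n = -235 (n = -184 - 51 = -235)
(n + 116)*(56 - 366) = (-235 + 116)*(56 - 366) = -119*(-310) = 36890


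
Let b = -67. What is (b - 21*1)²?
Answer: 7744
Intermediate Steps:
(b - 21*1)² = (-67 - 21*1)² = (-67 - 21)² = (-88)² = 7744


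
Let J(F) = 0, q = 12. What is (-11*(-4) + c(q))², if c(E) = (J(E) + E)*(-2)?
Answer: 400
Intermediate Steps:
c(E) = -2*E (c(E) = (0 + E)*(-2) = E*(-2) = -2*E)
(-11*(-4) + c(q))² = (-11*(-4) - 2*12)² = (44 - 24)² = 20² = 400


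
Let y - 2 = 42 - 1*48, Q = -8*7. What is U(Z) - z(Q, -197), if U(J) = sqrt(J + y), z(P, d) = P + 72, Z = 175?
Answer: -16 + 3*sqrt(19) ≈ -2.9233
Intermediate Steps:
Q = -56
z(P, d) = 72 + P
y = -4 (y = 2 + (42 - 1*48) = 2 + (42 - 48) = 2 - 6 = -4)
U(J) = sqrt(-4 + J) (U(J) = sqrt(J - 4) = sqrt(-4 + J))
U(Z) - z(Q, -197) = sqrt(-4 + 175) - (72 - 56) = sqrt(171) - 1*16 = 3*sqrt(19) - 16 = -16 + 3*sqrt(19)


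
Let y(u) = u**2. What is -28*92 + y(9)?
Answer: -2495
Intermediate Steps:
-28*92 + y(9) = -28*92 + 9**2 = -2576 + 81 = -2495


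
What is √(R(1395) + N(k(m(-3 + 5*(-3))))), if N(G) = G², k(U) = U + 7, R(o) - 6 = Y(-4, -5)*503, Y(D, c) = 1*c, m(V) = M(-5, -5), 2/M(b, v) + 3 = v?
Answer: I*√39415/4 ≈ 49.633*I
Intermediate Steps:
M(b, v) = 2/(-3 + v)
m(V) = -¼ (m(V) = 2/(-3 - 5) = 2/(-8) = 2*(-⅛) = -¼)
Y(D, c) = c
R(o) = -2509 (R(o) = 6 - 5*503 = 6 - 2515 = -2509)
k(U) = 7 + U
√(R(1395) + N(k(m(-3 + 5*(-3))))) = √(-2509 + (7 - ¼)²) = √(-2509 + (27/4)²) = √(-2509 + 729/16) = √(-39415/16) = I*√39415/4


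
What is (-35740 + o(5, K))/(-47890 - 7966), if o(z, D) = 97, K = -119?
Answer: 35643/55856 ≈ 0.63812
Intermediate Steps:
(-35740 + o(5, K))/(-47890 - 7966) = (-35740 + 97)/(-47890 - 7966) = -35643/(-55856) = -35643*(-1/55856) = 35643/55856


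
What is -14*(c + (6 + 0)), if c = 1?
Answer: -98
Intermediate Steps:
-14*(c + (6 + 0)) = -14*(1 + (6 + 0)) = -14*(1 + 6) = -14*7 = -98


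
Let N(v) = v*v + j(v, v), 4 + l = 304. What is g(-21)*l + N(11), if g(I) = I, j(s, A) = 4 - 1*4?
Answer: -6179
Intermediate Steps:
l = 300 (l = -4 + 304 = 300)
j(s, A) = 0 (j(s, A) = 4 - 4 = 0)
N(v) = v² (N(v) = v*v + 0 = v² + 0 = v²)
g(-21)*l + N(11) = -21*300 + 11² = -6300 + 121 = -6179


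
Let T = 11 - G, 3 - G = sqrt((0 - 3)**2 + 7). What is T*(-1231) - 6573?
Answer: -21345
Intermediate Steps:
G = -1 (G = 3 - sqrt((0 - 3)**2 + 7) = 3 - sqrt((-3)**2 + 7) = 3 - sqrt(9 + 7) = 3 - sqrt(16) = 3 - 1*4 = 3 - 4 = -1)
T = 12 (T = 11 - 1*(-1) = 11 + 1 = 12)
T*(-1231) - 6573 = 12*(-1231) - 6573 = -14772 - 6573 = -21345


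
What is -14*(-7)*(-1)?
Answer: -98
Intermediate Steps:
-14*(-7)*(-1) = 98*(-1) = -98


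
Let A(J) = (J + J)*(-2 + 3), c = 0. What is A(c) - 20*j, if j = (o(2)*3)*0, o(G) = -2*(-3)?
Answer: 0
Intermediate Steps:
o(G) = 6
A(J) = 2*J (A(J) = (2*J)*1 = 2*J)
j = 0 (j = (6*3)*0 = 18*0 = 0)
A(c) - 20*j = 2*0 - 20*0 = 0 + 0 = 0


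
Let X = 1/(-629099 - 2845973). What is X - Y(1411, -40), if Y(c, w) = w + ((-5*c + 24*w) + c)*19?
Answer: 436177137151/3475072 ≈ 1.2552e+5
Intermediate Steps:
Y(c, w) = -76*c + 457*w (Y(c, w) = w + (-4*c + 24*w)*19 = w + (-76*c + 456*w) = -76*c + 457*w)
X = -1/3475072 (X = 1/(-3475072) = -1/3475072 ≈ -2.8776e-7)
X - Y(1411, -40) = -1/3475072 - (-76*1411 + 457*(-40)) = -1/3475072 - (-107236 - 18280) = -1/3475072 - 1*(-125516) = -1/3475072 + 125516 = 436177137151/3475072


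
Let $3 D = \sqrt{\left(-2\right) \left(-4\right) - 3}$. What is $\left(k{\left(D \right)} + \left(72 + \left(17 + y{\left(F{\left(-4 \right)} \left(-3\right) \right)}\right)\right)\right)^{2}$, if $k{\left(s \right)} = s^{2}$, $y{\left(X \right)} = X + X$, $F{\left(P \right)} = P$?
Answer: $\frac{1044484}{81} \approx 12895.0$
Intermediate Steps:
$y{\left(X \right)} = 2 X$
$D = \frac{\sqrt{5}}{3}$ ($D = \frac{\sqrt{\left(-2\right) \left(-4\right) - 3}}{3} = \frac{\sqrt{8 - 3}}{3} = \frac{\sqrt{5}}{3} \approx 0.74536$)
$\left(k{\left(D \right)} + \left(72 + \left(17 + y{\left(F{\left(-4 \right)} \left(-3\right) \right)}\right)\right)\right)^{2} = \left(\left(\frac{\sqrt{5}}{3}\right)^{2} + \left(72 + \left(17 + 2 \left(\left(-4\right) \left(-3\right)\right)\right)\right)\right)^{2} = \left(\frac{5}{9} + \left(72 + \left(17 + 2 \cdot 12\right)\right)\right)^{2} = \left(\frac{5}{9} + \left(72 + \left(17 + 24\right)\right)\right)^{2} = \left(\frac{5}{9} + \left(72 + 41\right)\right)^{2} = \left(\frac{5}{9} + 113\right)^{2} = \left(\frac{1022}{9}\right)^{2} = \frac{1044484}{81}$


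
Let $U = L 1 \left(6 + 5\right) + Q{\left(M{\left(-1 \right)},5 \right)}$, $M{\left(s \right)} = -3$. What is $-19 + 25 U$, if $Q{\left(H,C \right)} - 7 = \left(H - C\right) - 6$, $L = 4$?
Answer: $906$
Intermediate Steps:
$Q{\left(H,C \right)} = 1 + H - C$ ($Q{\left(H,C \right)} = 7 - \left(6 + C - H\right) = 1 + H - C$)
$U = 37$ ($U = 4 \cdot 1 \left(6 + 5\right) - 7 = 4 \cdot 1 \cdot 11 - 7 = 4 \cdot 11 - 7 = 44 - 7 = 37$)
$-19 + 25 U = -19 + 25 \cdot 37 = -19 + 925 = 906$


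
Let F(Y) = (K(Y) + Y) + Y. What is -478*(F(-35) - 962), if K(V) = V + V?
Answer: 526756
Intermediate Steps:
K(V) = 2*V
F(Y) = 4*Y (F(Y) = (2*Y + Y) + Y = 3*Y + Y = 4*Y)
-478*(F(-35) - 962) = -478*(4*(-35) - 962) = -478*(-140 - 962) = -478*(-1102) = 526756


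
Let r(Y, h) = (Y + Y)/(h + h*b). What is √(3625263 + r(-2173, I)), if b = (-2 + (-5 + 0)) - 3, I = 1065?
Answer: √37006779964065/3195 ≈ 1904.0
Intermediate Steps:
b = -10 (b = (-2 - 5) - 3 = -7 - 3 = -10)
r(Y, h) = -2*Y/(9*h) (r(Y, h) = (Y + Y)/(h + h*(-10)) = (2*Y)/(h - 10*h) = (2*Y)/((-9*h)) = (2*Y)*(-1/(9*h)) = -2*Y/(9*h))
√(3625263 + r(-2173, I)) = √(3625263 - 2/9*(-2173)/1065) = √(3625263 - 2/9*(-2173)*1/1065) = √(3625263 + 4346/9585) = √(34748150201/9585) = √37006779964065/3195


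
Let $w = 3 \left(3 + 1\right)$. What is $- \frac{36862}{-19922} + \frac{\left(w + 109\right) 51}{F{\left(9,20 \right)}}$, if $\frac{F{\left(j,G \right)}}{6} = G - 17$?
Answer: $\frac{2942909}{8538} \approx 344.68$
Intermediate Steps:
$F{\left(j,G \right)} = -102 + 6 G$ ($F{\left(j,G \right)} = 6 \left(G - 17\right) = 6 \left(-17 + G\right) = -102 + 6 G$)
$w = 12$ ($w = 3 \cdot 4 = 12$)
$- \frac{36862}{-19922} + \frac{\left(w + 109\right) 51}{F{\left(9,20 \right)}} = - \frac{36862}{-19922} + \frac{\left(12 + 109\right) 51}{-102 + 6 \cdot 20} = \left(-36862\right) \left(- \frac{1}{19922}\right) + \frac{121 \cdot 51}{-102 + 120} = \frac{2633}{1423} + \frac{6171}{18} = \frac{2633}{1423} + 6171 \cdot \frac{1}{18} = \frac{2633}{1423} + \frac{2057}{6} = \frac{2942909}{8538}$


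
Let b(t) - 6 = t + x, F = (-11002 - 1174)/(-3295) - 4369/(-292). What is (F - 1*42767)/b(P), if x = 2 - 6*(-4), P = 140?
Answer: -41129890133/165488080 ≈ -248.54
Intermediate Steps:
F = 17951247/962140 (F = -12176*(-1/3295) - 4369*(-1/292) = 12176/3295 + 4369/292 = 17951247/962140 ≈ 18.658)
x = 26 (x = 2 + 24 = 26)
b(t) = 32 + t (b(t) = 6 + (t + 26) = 6 + (26 + t) = 32 + t)
(F - 1*42767)/b(P) = (17951247/962140 - 1*42767)/(32 + 140) = (17951247/962140 - 42767)/172 = -41129890133/962140*1/172 = -41129890133/165488080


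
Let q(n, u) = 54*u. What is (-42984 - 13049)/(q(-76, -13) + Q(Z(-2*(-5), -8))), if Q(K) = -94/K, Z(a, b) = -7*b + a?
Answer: 1849089/23213 ≈ 79.657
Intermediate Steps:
Z(a, b) = a - 7*b
(-42984 - 13049)/(q(-76, -13) + Q(Z(-2*(-5), -8))) = (-42984 - 13049)/(54*(-13) - 94/(-2*(-5) - 7*(-8))) = -56033/(-702 - 94/(10 + 56)) = -56033/(-702 - 94/66) = -56033/(-702 - 94*1/66) = -56033/(-702 - 47/33) = -56033/(-23213/33) = -56033*(-33/23213) = 1849089/23213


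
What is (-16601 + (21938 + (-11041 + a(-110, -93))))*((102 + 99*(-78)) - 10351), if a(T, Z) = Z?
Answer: 104177887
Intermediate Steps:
(-16601 + (21938 + (-11041 + a(-110, -93))))*((102 + 99*(-78)) - 10351) = (-16601 + (21938 + (-11041 - 93)))*((102 + 99*(-78)) - 10351) = (-16601 + (21938 - 11134))*((102 - 7722) - 10351) = (-16601 + 10804)*(-7620 - 10351) = -5797*(-17971) = 104177887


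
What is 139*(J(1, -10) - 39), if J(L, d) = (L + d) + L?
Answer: -6533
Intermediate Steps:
J(L, d) = d + 2*L
139*(J(1, -10) - 39) = 139*((-10 + 2*1) - 39) = 139*((-10 + 2) - 39) = 139*(-8 - 39) = 139*(-47) = -6533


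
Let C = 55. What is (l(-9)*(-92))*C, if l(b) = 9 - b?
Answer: -91080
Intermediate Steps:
(l(-9)*(-92))*C = ((9 - 1*(-9))*(-92))*55 = ((9 + 9)*(-92))*55 = (18*(-92))*55 = -1656*55 = -91080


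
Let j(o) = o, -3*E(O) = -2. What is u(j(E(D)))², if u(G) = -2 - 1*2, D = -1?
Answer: 16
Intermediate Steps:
E(O) = ⅔ (E(O) = -⅓*(-2) = ⅔)
u(G) = -4 (u(G) = -2 - 2 = -4)
u(j(E(D)))² = (-4)² = 16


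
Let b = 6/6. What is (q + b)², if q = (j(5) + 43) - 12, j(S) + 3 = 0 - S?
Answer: 576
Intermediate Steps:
j(S) = -3 - S (j(S) = -3 + (0 - S) = -3 - S)
b = 1 (b = 6*(⅙) = 1)
q = 23 (q = ((-3 - 1*5) + 43) - 12 = ((-3 - 5) + 43) - 12 = (-8 + 43) - 12 = 35 - 12 = 23)
(q + b)² = (23 + 1)² = 24² = 576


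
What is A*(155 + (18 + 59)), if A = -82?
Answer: -19024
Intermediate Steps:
A*(155 + (18 + 59)) = -82*(155 + (18 + 59)) = -82*(155 + 77) = -82*232 = -19024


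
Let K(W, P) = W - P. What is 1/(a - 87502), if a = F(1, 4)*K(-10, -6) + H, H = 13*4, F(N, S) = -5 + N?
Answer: -1/87434 ≈ -1.1437e-5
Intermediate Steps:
H = 52
a = 68 (a = (-5 + 1)*(-10 - 1*(-6)) + 52 = -4*(-10 + 6) + 52 = -4*(-4) + 52 = 16 + 52 = 68)
1/(a - 87502) = 1/(68 - 87502) = 1/(-87434) = -1/87434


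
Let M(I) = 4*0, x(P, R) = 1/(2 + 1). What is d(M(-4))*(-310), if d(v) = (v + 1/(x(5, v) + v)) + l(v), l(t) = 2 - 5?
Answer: 0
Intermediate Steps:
x(P, R) = ⅓ (x(P, R) = 1/3 = ⅓)
M(I) = 0
l(t) = -3
d(v) = -3 + v + 1/(⅓ + v) (d(v) = (v + 1/(⅓ + v)) - 3 = -3 + v + 1/(⅓ + v))
d(M(-4))*(-310) = (0*(-8 + 3*0)/(1 + 3*0))*(-310) = (0*(-8 + 0)/(1 + 0))*(-310) = (0*(-8)/1)*(-310) = (0*1*(-8))*(-310) = 0*(-310) = 0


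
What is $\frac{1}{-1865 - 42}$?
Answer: $- \frac{1}{1907} \approx -0.00052438$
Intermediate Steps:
$\frac{1}{-1865 - 42} = \frac{1}{-1907} = - \frac{1}{1907}$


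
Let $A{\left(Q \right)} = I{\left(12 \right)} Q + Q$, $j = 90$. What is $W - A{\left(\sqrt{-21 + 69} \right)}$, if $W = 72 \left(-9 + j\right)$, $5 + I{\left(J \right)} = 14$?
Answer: $5832 - 40 \sqrt{3} \approx 5762.7$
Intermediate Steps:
$I{\left(J \right)} = 9$ ($I{\left(J \right)} = -5 + 14 = 9$)
$A{\left(Q \right)} = 10 Q$ ($A{\left(Q \right)} = 9 Q + Q = 10 Q$)
$W = 5832$ ($W = 72 \left(-9 + 90\right) = 72 \cdot 81 = 5832$)
$W - A{\left(\sqrt{-21 + 69} \right)} = 5832 - 10 \sqrt{-21 + 69} = 5832 - 10 \sqrt{48} = 5832 - 10 \cdot 4 \sqrt{3} = 5832 - 40 \sqrt{3}$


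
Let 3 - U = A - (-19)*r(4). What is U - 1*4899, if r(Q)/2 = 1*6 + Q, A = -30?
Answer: -5246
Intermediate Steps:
r(Q) = 12 + 2*Q (r(Q) = 2*(1*6 + Q) = 2*(6 + Q) = 12 + 2*Q)
U = -347 (U = 3 - (-30 - (-19)*(12 + 2*4)) = 3 - (-30 - (-19)*(12 + 8)) = 3 - (-30 - (-19)*20) = 3 - (-30 - 19*(-20)) = 3 - (-30 + 380) = 3 - 1*350 = 3 - 350 = -347)
U - 1*4899 = -347 - 1*4899 = -347 - 4899 = -5246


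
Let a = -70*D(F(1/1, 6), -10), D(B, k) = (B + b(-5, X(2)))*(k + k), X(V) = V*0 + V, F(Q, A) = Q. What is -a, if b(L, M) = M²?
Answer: -7000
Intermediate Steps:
X(V) = V (X(V) = 0 + V = V)
D(B, k) = 2*k*(4 + B) (D(B, k) = (B + 2²)*(k + k) = (B + 4)*(2*k) = (4 + B)*(2*k) = 2*k*(4 + B))
a = 7000 (a = -140*(-10)*(4 + 1/1) = -140*(-10)*(4 + 1*1) = -140*(-10)*(4 + 1) = -140*(-10)*5 = -70*(-100) = 7000)
-a = -1*7000 = -7000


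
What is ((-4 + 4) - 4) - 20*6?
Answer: -124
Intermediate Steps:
((-4 + 4) - 4) - 20*6 = (0 - 4) - 120 = -4 - 120 = -124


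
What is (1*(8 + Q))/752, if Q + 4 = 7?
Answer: 11/752 ≈ 0.014628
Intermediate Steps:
Q = 3 (Q = -4 + 7 = 3)
(1*(8 + Q))/752 = (1*(8 + 3))/752 = (1*11)*(1/752) = 11*(1/752) = 11/752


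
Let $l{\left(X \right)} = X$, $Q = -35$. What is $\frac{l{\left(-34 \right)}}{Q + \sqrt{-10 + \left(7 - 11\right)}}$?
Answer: $\frac{170}{177} + \frac{34 i \sqrt{14}}{1239} \approx 0.96045 + 0.10268 i$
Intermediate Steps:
$\frac{l{\left(-34 \right)}}{Q + \sqrt{-10 + \left(7 - 11\right)}} = - \frac{34}{-35 + \sqrt{-10 + \left(7 - 11\right)}} = - \frac{34}{-35 + \sqrt{-10 - 4}} = - \frac{34}{-35 + \sqrt{-14}} = - \frac{34}{-35 + i \sqrt{14}}$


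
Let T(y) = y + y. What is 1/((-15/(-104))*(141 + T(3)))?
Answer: 104/2205 ≈ 0.047166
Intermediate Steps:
T(y) = 2*y
1/((-15/(-104))*(141 + T(3))) = 1/((-15/(-104))*(141 + 2*3)) = 1/((-15*(-1/104))*(141 + 6)) = 1/((15/104)*147) = 1/(2205/104) = 104/2205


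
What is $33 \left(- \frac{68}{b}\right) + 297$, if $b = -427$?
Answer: $\frac{129063}{427} \approx 302.26$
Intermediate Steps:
$33 \left(- \frac{68}{b}\right) + 297 = 33 \left(- \frac{68}{-427}\right) + 297 = 33 \left(\left(-68\right) \left(- \frac{1}{427}\right)\right) + 297 = 33 \cdot \frac{68}{427} + 297 = \frac{2244}{427} + 297 = \frac{129063}{427}$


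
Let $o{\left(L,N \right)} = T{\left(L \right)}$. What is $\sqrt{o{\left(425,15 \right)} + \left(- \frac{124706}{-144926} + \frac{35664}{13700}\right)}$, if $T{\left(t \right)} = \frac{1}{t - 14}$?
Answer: $\frac{\sqrt{76860026457257382}}{148911465} \approx 1.8618$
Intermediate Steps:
$T{\left(t \right)} = \frac{1}{-14 + t}$
$o{\left(L,N \right)} = \frac{1}{-14 + L}$
$\sqrt{o{\left(425,15 \right)} + \left(- \frac{124706}{-144926} + \frac{35664}{13700}\right)} = \sqrt{\frac{1}{-14 + 425} + \left(- \frac{124706}{-144926} + \frac{35664}{13700}\right)} = \sqrt{\frac{1}{411} + \left(\left(-124706\right) \left(- \frac{1}{144926}\right) + 35664 \cdot \frac{1}{13700}\right)} = \sqrt{\frac{1}{411} + \left(\frac{62353}{72463} + \frac{8916}{3425}\right)} = \sqrt{\frac{1}{411} + \frac{859639133}{248185775}} = \sqrt{\frac{2580728974}{744557325}} = \frac{\sqrt{76860026457257382}}{148911465}$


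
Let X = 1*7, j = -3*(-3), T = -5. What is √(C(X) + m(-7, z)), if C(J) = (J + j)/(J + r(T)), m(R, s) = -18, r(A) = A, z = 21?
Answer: I*√10 ≈ 3.1623*I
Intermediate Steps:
j = 9
X = 7
C(J) = (9 + J)/(-5 + J) (C(J) = (J + 9)/(J - 5) = (9 + J)/(-5 + J))
√(C(X) + m(-7, z)) = √((9 + 7)/(-5 + 7) - 18) = √(16/2 - 18) = √((½)*16 - 18) = √(8 - 18) = √(-10) = I*√10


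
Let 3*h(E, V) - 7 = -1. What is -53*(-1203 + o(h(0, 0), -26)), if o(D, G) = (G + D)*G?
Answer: 30687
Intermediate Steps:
h(E, V) = 2 (h(E, V) = 7/3 + (⅓)*(-1) = 7/3 - ⅓ = 2)
o(D, G) = G*(D + G) (o(D, G) = (D + G)*G = G*(D + G))
-53*(-1203 + o(h(0, 0), -26)) = -53*(-1203 - 26*(2 - 26)) = -53*(-1203 - 26*(-24)) = -53*(-1203 + 624) = -53*(-579) = 30687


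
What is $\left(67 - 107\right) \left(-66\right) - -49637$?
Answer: $52277$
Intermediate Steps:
$\left(67 - 107\right) \left(-66\right) - -49637 = \left(-40\right) \left(-66\right) + 49637 = 2640 + 49637 = 52277$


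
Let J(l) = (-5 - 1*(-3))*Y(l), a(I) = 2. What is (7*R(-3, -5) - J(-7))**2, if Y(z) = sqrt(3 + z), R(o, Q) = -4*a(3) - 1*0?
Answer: 3120 - 448*I ≈ 3120.0 - 448.0*I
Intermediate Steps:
R(o, Q) = -8 (R(o, Q) = -4*2 - 1*0 = -8 + 0 = -8)
J(l) = -2*sqrt(3 + l) (J(l) = (-5 - 1*(-3))*sqrt(3 + l) = (-5 + 3)*sqrt(3 + l) = -2*sqrt(3 + l))
(7*R(-3, -5) - J(-7))**2 = (7*(-8) - (-2)*sqrt(3 - 7))**2 = (-56 - (-2)*sqrt(-4))**2 = (-56 - (-2)*2*I)**2 = (-56 - (-4)*I)**2 = (-56 + 4*I)**2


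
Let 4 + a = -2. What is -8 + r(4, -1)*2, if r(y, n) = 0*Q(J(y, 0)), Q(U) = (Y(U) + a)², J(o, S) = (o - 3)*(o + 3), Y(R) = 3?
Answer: -8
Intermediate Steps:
a = -6 (a = -4 - 2 = -6)
J(o, S) = (-3 + o)*(3 + o)
Q(U) = 9 (Q(U) = (3 - 6)² = (-3)² = 9)
r(y, n) = 0 (r(y, n) = 0*9 = 0)
-8 + r(4, -1)*2 = -8 + 0*2 = -8 + 0 = -8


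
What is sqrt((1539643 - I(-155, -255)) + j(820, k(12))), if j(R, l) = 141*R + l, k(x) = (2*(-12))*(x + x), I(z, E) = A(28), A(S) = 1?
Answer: 3*sqrt(183854) ≈ 1286.3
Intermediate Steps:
I(z, E) = 1
k(x) = -48*x
j(R, l) = l + 141*R
sqrt((1539643 - I(-155, -255)) + j(820, k(12))) = sqrt((1539643 - 1*1) + (-48*12 + 141*820)) = sqrt((1539643 - 1) + (-576 + 115620)) = sqrt(1539642 + 115044) = sqrt(1654686) = 3*sqrt(183854)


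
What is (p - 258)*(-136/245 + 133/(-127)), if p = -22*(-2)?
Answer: 10669398/31115 ≈ 342.90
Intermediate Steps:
p = 44
(p - 258)*(-136/245 + 133/(-127)) = (44 - 258)*(-136/245 + 133/(-127)) = -214*(-136*1/245 + 133*(-1/127)) = -214*(-136/245 - 133/127) = -214*(-49857/31115) = 10669398/31115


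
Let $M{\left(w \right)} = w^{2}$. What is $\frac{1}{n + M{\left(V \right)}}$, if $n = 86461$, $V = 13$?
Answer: $\frac{1}{86630} \approx 1.1543 \cdot 10^{-5}$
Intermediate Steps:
$\frac{1}{n + M{\left(V \right)}} = \frac{1}{86461 + 13^{2}} = \frac{1}{86461 + 169} = \frac{1}{86630}$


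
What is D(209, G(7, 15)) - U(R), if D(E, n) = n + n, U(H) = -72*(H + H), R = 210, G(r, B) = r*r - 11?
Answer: 30316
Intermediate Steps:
G(r, B) = -11 + r² (G(r, B) = r² - 11 = -11 + r²)
U(H) = -144*H
D(E, n) = 2*n
D(209, G(7, 15)) - U(R) = 2*(-11 + 7²) - (-144)*210 = 2*(-11 + 49) - 1*(-30240) = 2*38 + 30240 = 76 + 30240 = 30316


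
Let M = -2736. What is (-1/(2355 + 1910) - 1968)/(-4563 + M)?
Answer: 8393521/31130235 ≈ 0.26963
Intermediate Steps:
(-1/(2355 + 1910) - 1968)/(-4563 + M) = (-1/(2355 + 1910) - 1968)/(-4563 - 2736) = (-1/4265 - 1968)/(-7299) = (-1*1/4265 - 1968)*(-1/7299) = (-1/4265 - 1968)*(-1/7299) = -8393521/4265*(-1/7299) = 8393521/31130235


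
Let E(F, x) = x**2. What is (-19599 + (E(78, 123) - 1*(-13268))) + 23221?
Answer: 32019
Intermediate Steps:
(-19599 + (E(78, 123) - 1*(-13268))) + 23221 = (-19599 + (123**2 - 1*(-13268))) + 23221 = (-19599 + (15129 + 13268)) + 23221 = (-19599 + 28397) + 23221 = 8798 + 23221 = 32019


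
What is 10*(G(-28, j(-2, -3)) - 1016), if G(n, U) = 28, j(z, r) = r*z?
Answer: -9880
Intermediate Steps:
10*(G(-28, j(-2, -3)) - 1016) = 10*(28 - 1016) = 10*(-988) = -9880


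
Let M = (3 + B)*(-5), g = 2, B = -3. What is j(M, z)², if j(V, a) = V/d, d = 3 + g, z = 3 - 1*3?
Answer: 0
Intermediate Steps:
z = 0 (z = 3 - 3 = 0)
M = 0 (M = (3 - 3)*(-5) = 0*(-5) = 0)
d = 5 (d = 3 + 2 = 5)
j(V, a) = V/5
j(M, z)² = ((⅕)*0)² = 0² = 0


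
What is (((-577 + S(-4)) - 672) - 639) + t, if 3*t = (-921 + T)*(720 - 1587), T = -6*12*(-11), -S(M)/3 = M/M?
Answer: 35390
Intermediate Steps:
S(M) = -3 (S(M) = -3*M/M = -3*1 = -3)
T = 792 (T = -72*(-11) = 792)
t = 37281 (t = ((-921 + 792)*(720 - 1587))/3 = (-129*(-867))/3 = (1/3)*111843 = 37281)
(((-577 + S(-4)) - 672) - 639) + t = (((-577 - 3) - 672) - 639) + 37281 = ((-580 - 672) - 639) + 37281 = (-1252 - 639) + 37281 = -1891 + 37281 = 35390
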